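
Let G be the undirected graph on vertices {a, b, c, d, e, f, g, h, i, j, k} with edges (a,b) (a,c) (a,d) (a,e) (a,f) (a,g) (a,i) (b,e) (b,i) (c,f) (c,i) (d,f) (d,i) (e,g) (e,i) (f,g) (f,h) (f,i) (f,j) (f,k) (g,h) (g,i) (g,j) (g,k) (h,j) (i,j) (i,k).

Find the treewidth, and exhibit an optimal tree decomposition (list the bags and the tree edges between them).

Every bag has size at most 4, so the width is 4 − 1 = 3 and tw(G) ≤ 3. On the other hand G contains the 4-clique {f, g, h, j}. A clique must lie in a single bag of any decomposition, so no decomposition can have width below 3. Combining the bounds, tw(G) = 3.

Treewidth 3.
One optimal decomposition is:
Bags: B1 = {a, f, g, i}  B2 = {a, e, g, i}  B3 = {f, g, i, j}  B4 = {a, d, f, i}  B5 = {a, c, f, i}  B6 = {a, b, e, i}  B7 = {f, g, h, j}  B8 = {f, g, i, k}
Tree: B1–B2, B1–B3, B1–B4, B1–B5, B2–B6, B3–B7, B3–B8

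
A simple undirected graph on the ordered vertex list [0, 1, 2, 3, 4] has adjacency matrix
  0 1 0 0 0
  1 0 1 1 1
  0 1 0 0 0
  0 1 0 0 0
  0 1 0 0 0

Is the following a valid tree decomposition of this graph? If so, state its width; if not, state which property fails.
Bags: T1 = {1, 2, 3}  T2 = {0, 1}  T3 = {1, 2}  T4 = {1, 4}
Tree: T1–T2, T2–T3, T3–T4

A tree decomposition must satisfy three properties: every vertex lies in some bag; for every edge, both endpoints lie together in some bag; and for every vertex, the bags containing it form a connected subtree. Here bags containing vertex 2 are not connected in the tree, so the decomposition is invalid.

No — bags containing vertex 2 are not connected in the tree.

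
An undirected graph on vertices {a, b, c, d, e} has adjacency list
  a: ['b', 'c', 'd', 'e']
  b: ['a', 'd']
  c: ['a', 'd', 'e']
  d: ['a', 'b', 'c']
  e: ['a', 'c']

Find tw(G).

2

A width-2 tree decomposition is:
Bags: B1 = {a, c, d}  B2 = {a, c, e}  B3 = {a, b, d}
Tree: B1–B2, B1–B3
Every bag has size at most 3, so the width is 3 − 1 = 2 and tw(G) ≤ 2. Conversely, {a, c, d} is a clique of size 3, and the vertices of any clique must share a bag in every tree decomposition; so some bag has ≥ 3 vertices and tw(G) ≥ 2. Therefore the treewidth is 2.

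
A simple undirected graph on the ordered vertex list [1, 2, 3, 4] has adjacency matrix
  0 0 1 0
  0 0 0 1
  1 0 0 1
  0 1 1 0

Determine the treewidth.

A width-1 tree decomposition is:
Bags: B1 = {1, 3}  B2 = {3, 4}  B3 = {2, 4}
Tree: B1–B2, B2–B3
Every bag has size at most 2, so the width is 2 − 1 = 1 and tw(G) ≤ 1. Since G has at least one edge (e.g. 3–1), it is not an edgeless graph, so tw(G) ≥ 1. Combining the bounds, tw(G) = 1.

1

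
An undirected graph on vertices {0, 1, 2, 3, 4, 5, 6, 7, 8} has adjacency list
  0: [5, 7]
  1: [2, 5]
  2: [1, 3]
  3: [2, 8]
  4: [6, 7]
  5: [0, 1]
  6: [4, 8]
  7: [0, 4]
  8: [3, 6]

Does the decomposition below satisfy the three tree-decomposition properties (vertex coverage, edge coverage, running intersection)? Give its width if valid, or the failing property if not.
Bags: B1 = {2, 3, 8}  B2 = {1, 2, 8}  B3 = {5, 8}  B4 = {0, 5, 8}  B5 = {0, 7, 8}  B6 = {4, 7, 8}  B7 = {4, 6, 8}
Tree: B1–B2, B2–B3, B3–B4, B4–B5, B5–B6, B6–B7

A tree decomposition must satisfy three properties: every vertex lies in some bag; for every edge, both endpoints lie together in some bag; and for every vertex, the bags containing it form a connected subtree. Here edge (1,5) lies in no bag, so the decomposition is invalid.

No — edge (1,5) lies in no bag.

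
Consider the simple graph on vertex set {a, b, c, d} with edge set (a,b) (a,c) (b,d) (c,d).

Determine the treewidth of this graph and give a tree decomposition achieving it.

Each bag holds 3 vertices, so the decomposition has width 2, which upper-bounds the treewidth. The edges b–a–c–d–b form a cycle, so G is not a tree and its treewidth is at least 2. Therefore the treewidth is 2.

Treewidth 2.
One such decomposition:
Bags: B1 = {a, b, c}  B2 = {b, c, d}
Tree: B1–B2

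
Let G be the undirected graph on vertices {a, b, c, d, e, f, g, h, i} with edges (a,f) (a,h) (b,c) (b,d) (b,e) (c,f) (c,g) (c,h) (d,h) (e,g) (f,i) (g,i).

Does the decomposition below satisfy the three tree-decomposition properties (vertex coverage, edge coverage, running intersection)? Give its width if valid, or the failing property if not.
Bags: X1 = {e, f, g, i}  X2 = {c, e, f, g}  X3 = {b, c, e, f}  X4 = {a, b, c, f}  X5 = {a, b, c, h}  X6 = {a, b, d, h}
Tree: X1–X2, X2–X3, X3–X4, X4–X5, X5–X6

Checking the three conditions: (i) the bags cover all of {a, b, c, d, e, f, g, h, i}; (ii) for each edge, some bag contains both endpoints; (iii) the bags containing any fixed vertex form a subtree. All hold, so the decomposition is valid with width 4 − 1 = 3.

Yes; width 3.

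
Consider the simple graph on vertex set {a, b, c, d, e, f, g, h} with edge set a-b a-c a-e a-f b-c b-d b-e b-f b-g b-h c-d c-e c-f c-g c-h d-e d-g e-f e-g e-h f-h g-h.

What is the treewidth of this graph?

4

A width-4 tree decomposition is:
Bags: B1 = {b, c, d, e, g}  B2 = {b, c, e, g, h}  B3 = {b, c, e, f, h}  B4 = {a, b, c, e, f}
Tree: B1–B2, B2–B3, B3–B4
The largest bag has 5 vertices, giving width 4; this decomposition certifies tw(G) ≤ 4. Conversely, {b, c, d, e, g} is a clique of size 5, and the vertices of any clique must share a bag in every tree decomposition; so some bag has ≥ 5 vertices and tw(G) ≥ 4. The upper and lower bounds meet at 4, so that is the treewidth.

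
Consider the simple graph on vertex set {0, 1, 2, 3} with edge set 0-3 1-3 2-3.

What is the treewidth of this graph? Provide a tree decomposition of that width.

Treewidth 1.
One such decomposition:
Bags: B1 = {0, 3}  B2 = {2, 3}  B3 = {1, 3}
Tree: B1–B2, B1–B3

Each bag holds 2 vertices, so the decomposition has width 1, which upper-bounds the treewidth. Any graph with an edge has treewidth ≥ 1, and G has the edge 3–0. Hence tw(G) = 1 exactly.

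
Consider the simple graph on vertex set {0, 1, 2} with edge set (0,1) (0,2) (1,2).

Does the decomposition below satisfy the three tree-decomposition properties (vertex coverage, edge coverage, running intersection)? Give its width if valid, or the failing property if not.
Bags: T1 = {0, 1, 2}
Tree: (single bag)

Yes; width 2.

Vertex coverage: the bags together contain {0, 1, 2}, the full vertex set. Edge coverage: each edge of G has both endpoints in at least one bag. Running intersection: for every vertex, the bags containing it form a connected subtree. All three properties hold, so this is a valid tree decomposition of width max|bag| − 1 = 2, and hence tw(G) ≤ 2.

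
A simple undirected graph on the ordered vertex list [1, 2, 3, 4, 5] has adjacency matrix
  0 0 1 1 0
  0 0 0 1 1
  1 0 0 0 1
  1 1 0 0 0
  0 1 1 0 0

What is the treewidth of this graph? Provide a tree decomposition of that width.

Treewidth 2.
Bags: B1 = {2, 4, 5}  B2 = {3, 4, 5}  B3 = {1, 3, 4}
Tree: B1–B2, B2–B3

The largest bag has 3 vertices, giving width 2; this decomposition certifies tw(G) ≤ 2. For the lower bound, G contains the cycle 4–2–5–3–1–4, so G is not a forest; only forests have treewidth ≤ 1, hence tw(G) ≥ 2. The upper and lower bounds meet at 2, so that is the treewidth.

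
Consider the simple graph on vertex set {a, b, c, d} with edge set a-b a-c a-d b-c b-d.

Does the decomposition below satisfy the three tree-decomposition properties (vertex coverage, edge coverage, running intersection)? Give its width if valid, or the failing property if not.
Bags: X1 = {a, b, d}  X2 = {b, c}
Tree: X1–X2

A tree decomposition must satisfy three properties: every vertex lies in some bag; for every edge, both endpoints lie together in some bag; and for every vertex, the bags containing it form a connected subtree. Here edge (a,c) lies in no bag, so the decomposition is invalid.

No — edge (a,c) lies in no bag.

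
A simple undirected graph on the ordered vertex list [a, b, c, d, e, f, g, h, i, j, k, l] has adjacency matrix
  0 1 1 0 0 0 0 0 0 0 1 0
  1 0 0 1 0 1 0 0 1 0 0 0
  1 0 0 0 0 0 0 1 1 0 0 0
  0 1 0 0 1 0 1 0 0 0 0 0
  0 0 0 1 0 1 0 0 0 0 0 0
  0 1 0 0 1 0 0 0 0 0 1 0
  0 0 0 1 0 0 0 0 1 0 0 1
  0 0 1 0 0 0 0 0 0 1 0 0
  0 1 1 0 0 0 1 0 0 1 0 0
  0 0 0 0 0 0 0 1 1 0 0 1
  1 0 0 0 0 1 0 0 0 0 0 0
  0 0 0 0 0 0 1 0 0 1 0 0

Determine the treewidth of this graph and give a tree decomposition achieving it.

Each bag holds 4 vertices, so the decomposition has width 3, which upper-bounds the treewidth. For the lower bound: the 4 vertex sets {e,f,k}, {a}, {b}, {c,d,g,i} are disjoint, each induces a connected subgraph, and every pair is joined by at least one edge of G. Contracting each set to a single vertex therefore yields K_{4} as a minor, and since treewidth is minor-monotone, tw(G) ≥ tw(K_{4}) = 3. Therefore the treewidth is 3.

Treewidth 3.
One such decomposition:
Bags: B1 = {a, e, f, k}  B2 = {a, b, e, f}  B3 = {a, b, d, e}  B4 = {a, b, c, d}  B5 = {b, c, d, i}  B6 = {c, d, g, i}  B7 = {c, g, h, i}  B8 = {g, h, i, j}  B9 = {g, h, j, l}
Tree: B1–B2, B2–B3, B3–B4, B4–B5, B5–B6, B6–B7, B7–B8, B8–B9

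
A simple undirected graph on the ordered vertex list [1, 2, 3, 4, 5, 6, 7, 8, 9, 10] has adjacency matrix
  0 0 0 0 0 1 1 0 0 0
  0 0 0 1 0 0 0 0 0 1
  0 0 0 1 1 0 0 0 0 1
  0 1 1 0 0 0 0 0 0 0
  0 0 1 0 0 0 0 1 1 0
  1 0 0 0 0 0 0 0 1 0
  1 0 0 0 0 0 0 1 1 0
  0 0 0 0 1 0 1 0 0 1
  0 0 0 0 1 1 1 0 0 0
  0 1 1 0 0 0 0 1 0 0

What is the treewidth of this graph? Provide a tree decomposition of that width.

Each bag holds 3 vertices, so the decomposition has width 2, which upper-bounds the treewidth. The edges 4–2–10–3–4 form a cycle, so G is not a tree and its treewidth is at least 2. Hence tw(G) = 2 exactly.

Treewidth 2.
Bags: B1 = {2, 3, 4}  B2 = {2, 3, 10}  B3 = {3, 5, 10}  B4 = {5, 8, 10}  B5 = {5, 8, 9}  B6 = {7, 8, 9}  B7 = {6, 7, 9}  B8 = {1, 6, 7}
Tree: B1–B2, B2–B3, B3–B4, B4–B5, B5–B6, B6–B7, B7–B8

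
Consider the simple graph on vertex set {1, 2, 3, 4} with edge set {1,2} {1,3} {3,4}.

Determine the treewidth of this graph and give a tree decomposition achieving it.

Treewidth 1.
One optimal decomposition is:
Bags: B1 = {3, 4}  B2 = {1, 3}  B3 = {1, 2}
Tree: B1–B2, B2–B3

Each bag holds 2 vertices, so the decomposition has width 1, which upper-bounds the treewidth. Any graph with an edge has treewidth ≥ 1, and G has the edge 4–3. Hence tw(G) = 1 exactly.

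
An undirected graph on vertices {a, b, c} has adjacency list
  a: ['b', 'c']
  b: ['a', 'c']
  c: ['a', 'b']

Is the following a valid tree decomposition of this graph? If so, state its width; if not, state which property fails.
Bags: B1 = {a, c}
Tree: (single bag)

No — vertex b appears in no bag.

A tree decomposition must satisfy three properties: every vertex lies in some bag; for every edge, both endpoints lie together in some bag; and for every vertex, the bags containing it form a connected subtree. Here vertex b appears in no bag, so the decomposition is invalid.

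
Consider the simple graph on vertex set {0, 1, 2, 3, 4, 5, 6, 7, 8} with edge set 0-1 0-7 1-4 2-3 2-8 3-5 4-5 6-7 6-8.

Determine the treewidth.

2

A width-2 tree decomposition is:
Bags: B1 = {6, 7, 8}  B2 = {2, 7, 8}  B3 = {2, 3, 7}  B4 = {3, 5, 7}  B5 = {4, 5, 7}  B6 = {1, 4, 7}  B7 = {0, 1, 7}
Tree: B1–B2, B2–B3, B3–B4, B4–B5, B5–B6, B6–B7
Every bag has size at most 3, so the width is 3 − 1 = 2 and tw(G) ≤ 2. Since 7–6–8–2–3–5–4–1–0–7 is a cycle in G, G is not acyclic. Forests are exactly the graphs of treewidth ≤ 1, so tw(G) ≥ 2. The upper and lower bounds meet at 2, so that is the treewidth.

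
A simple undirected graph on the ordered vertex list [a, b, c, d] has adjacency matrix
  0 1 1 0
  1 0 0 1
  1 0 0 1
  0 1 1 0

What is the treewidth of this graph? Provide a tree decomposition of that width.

Treewidth 2.
One optimal decomposition is:
Bags: B1 = {a, b, d}  B2 = {a, c, d}
Tree: B1–B2

The largest bag has 3 vertices, giving width 2; this decomposition certifies tw(G) ≤ 2. For the lower bound, G contains the cycle a–b–d–c–a, so G is not a forest; only forests have treewidth ≤ 1, hence tw(G) ≥ 2. Therefore the treewidth is 2.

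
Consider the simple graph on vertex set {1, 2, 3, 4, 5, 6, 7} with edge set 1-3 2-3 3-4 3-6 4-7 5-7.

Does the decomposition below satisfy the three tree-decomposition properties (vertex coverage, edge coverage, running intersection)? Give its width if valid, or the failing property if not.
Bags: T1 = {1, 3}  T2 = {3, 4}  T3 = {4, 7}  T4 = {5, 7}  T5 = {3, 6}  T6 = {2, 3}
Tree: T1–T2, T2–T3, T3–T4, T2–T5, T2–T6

Every vertex of G appears in some bag (union = {1, 2, 3, 4, 5, 6, 7}); every edge is covered by a bag; and for each vertex v the set of bags containing v is connected in the bag tree. The decomposition is therefore valid. The largest bag has 2 vertices, so the width is 1.

Yes; width 1.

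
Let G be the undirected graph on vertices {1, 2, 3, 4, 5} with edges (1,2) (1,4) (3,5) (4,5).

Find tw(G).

A width-1 tree decomposition is:
Bags: B1 = {1, 2}  B2 = {1, 4}  B3 = {4, 5}  B4 = {3, 5}
Tree: B1–B2, B2–B3, B3–B4
Each bag holds 2 vertices, so the decomposition has width 1, which upper-bounds the treewidth. Any graph with an edge has treewidth ≥ 1, and G has the edge 2–1. The upper and lower bounds meet at 1, so that is the treewidth.

1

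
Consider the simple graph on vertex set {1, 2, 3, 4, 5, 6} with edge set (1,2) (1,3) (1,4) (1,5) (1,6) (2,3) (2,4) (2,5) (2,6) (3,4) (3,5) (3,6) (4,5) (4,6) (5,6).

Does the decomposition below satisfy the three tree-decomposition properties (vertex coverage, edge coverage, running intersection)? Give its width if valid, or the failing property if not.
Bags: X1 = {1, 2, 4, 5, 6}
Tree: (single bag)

No — vertex 3 appears in no bag.

A tree decomposition must satisfy three properties: every vertex lies in some bag; for every edge, both endpoints lie together in some bag; and for every vertex, the bags containing it form a connected subtree. Here vertex 3 appears in no bag, so the decomposition is invalid.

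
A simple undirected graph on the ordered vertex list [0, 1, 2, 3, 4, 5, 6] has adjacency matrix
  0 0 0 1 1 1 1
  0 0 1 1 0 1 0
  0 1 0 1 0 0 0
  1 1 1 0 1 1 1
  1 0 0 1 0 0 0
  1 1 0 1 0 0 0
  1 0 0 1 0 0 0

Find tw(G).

2

A width-2 tree decomposition is:
Bags: B1 = {0, 3, 6}  B2 = {0, 3, 5}  B3 = {1, 3, 5}  B4 = {1, 2, 3}  B5 = {0, 3, 4}
Tree: B1–B2, B2–B3, B3–B4, B2–B5
The largest bag has 3 vertices, giving width 2; this decomposition certifies tw(G) ≤ 2. On the other hand G contains the 3-clique {0, 3, 4}. A clique must lie in a single bag of any decomposition, so no decomposition can have width below 2. Combining the bounds, tw(G) = 2.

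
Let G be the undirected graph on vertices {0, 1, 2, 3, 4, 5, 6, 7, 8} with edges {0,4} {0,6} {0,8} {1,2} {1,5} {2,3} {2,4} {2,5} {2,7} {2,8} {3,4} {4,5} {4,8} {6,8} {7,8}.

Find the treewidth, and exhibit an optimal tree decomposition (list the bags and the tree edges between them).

Every bag has size at most 3, so the width is 3 − 1 = 2 and tw(G) ≤ 2. For the lower bound, the 3 vertices {0, 4, 8} are pairwise adjacent, and any tree decomposition puts a clique entirely inside one bag — forcing width ≥ 2. Hence tw(G) = 2 exactly.

Treewidth 2.
One such decomposition:
Bags: B1 = {0, 4, 8}  B2 = {2, 4, 8}  B3 = {2, 4, 5}  B4 = {1, 2, 5}  B5 = {0, 6, 8}  B6 = {2, 7, 8}  B7 = {2, 3, 4}
Tree: B1–B2, B2–B3, B3–B4, B1–B5, B2–B6, B2–B7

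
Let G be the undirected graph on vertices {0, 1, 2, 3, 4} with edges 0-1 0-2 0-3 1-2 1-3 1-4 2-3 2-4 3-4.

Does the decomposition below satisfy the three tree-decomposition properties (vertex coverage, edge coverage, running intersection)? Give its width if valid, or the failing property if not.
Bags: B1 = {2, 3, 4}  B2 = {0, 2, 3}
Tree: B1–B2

No — vertex 1 appears in no bag.

A tree decomposition must satisfy three properties: every vertex lies in some bag; for every edge, both endpoints lie together in some bag; and for every vertex, the bags containing it form a connected subtree. Here vertex 1 appears in no bag, so the decomposition is invalid.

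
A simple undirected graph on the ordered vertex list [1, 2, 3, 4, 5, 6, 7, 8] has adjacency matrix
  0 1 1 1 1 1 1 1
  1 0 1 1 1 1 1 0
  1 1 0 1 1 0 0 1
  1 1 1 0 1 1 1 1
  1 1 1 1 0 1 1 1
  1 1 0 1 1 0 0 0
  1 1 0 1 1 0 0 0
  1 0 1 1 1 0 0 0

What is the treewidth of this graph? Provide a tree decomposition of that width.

Treewidth 4.
Bags: B1 = {1, 2, 4, 5, 6}  B2 = {1, 2, 3, 4, 5}  B3 = {1, 3, 4, 5, 8}  B4 = {1, 2, 4, 5, 7}
Tree: B1–B2, B2–B3, B1–B4

Every bag has size at most 5, so the width is 5 − 1 = 4 and tw(G) ≤ 4. On the other hand G contains the 5-clique {1, 3, 4, 5, 8}. A clique must lie in a single bag of any decomposition, so no decomposition can have width below 4. The upper and lower bounds meet at 4, so that is the treewidth.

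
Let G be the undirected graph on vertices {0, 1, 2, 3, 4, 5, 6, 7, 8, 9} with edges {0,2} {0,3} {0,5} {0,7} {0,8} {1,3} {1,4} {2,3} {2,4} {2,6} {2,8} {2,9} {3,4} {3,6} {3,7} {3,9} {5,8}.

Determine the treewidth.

2

A width-2 tree decomposition is:
Bags: B1 = {2, 3, 6}  B2 = {0, 2, 3}  B3 = {2, 3, 4}  B4 = {0, 2, 8}  B5 = {0, 3, 7}  B6 = {2, 3, 9}  B7 = {0, 5, 8}  B8 = {1, 3, 4}
Tree: B1–B2, B1–B3, B2–B4, B2–B5, B2–B6, B4–B7, B3–B8
Each bag holds 3 vertices, so the decomposition has width 2, which upper-bounds the treewidth. Conversely, {0, 2, 8} is a clique of size 3, and the vertices of any clique must share a bag in every tree decomposition; so some bag has ≥ 3 vertices and tw(G) ≥ 2. Hence tw(G) = 2 exactly.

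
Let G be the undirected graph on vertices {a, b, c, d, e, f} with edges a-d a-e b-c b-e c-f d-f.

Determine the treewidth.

2

A width-2 tree decomposition is:
Bags: B1 = {b, c, e}  B2 = {c, e, f}  B3 = {d, e, f}  B4 = {a, d, e}
Tree: B1–B2, B2–B3, B3–B4
Each bag holds 3 vertices, so the decomposition has width 2, which upper-bounds the treewidth. For the lower bound, G contains the cycle e–b–c–f–d–a–e, so G is not a forest; only forests have treewidth ≤ 1, hence tw(G) ≥ 2. Therefore the treewidth is 2.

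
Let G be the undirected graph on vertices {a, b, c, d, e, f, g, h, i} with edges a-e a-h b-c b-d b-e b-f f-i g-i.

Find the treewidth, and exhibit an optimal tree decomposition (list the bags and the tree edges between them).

Every bag has size at most 2, so the width is 2 − 1 = 1 and tw(G) ≤ 1. Since G has at least one edge (e.g. e–b), it is not an edgeless graph, so tw(G) ≥ 1. Hence tw(G) = 1 exactly.

Treewidth 1.
One optimal decomposition is:
Bags: B1 = {b, e}  B2 = {a, e}  B3 = {b, f}  B4 = {a, h}  B5 = {f, i}  B6 = {b, d}  B7 = {g, i}  B8 = {b, c}
Tree: B1–B2, B1–B3, B2–B4, B3–B5, B3–B6, B5–B7, B6–B8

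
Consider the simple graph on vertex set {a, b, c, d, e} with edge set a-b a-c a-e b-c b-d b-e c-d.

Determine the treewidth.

A width-2 tree decomposition is:
Bags: B1 = {a, b, c}  B2 = {b, c, d}  B3 = {a, b, e}
Tree: B1–B2, B1–B3
Every bag has size at most 3, so the width is 3 − 1 = 2 and tw(G) ≤ 2. On the other hand G contains the 3-clique {a, b, e}. A clique must lie in a single bag of any decomposition, so no decomposition can have width below 2. Therefore the treewidth is 2.

2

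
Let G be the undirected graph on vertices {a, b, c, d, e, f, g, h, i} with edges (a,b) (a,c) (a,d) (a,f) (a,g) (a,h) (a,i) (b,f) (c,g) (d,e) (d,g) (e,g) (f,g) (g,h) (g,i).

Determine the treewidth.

2

A width-2 tree decomposition is:
Bags: B1 = {a, d, g}  B2 = {a, f, g}  B3 = {a, g, i}  B4 = {a, g, h}  B5 = {a, c, g}  B6 = {a, b, f}  B7 = {d, e, g}
Tree: B1–B2, B2–B3, B3–B4, B2–B5, B2–B6, B1–B7
Every bag has size at most 3, so the width is 3 − 1 = 2 and tw(G) ≤ 2. Conversely, {d, e, g} is a clique of size 3, and the vertices of any clique must share a bag in every tree decomposition; so some bag has ≥ 3 vertices and tw(G) ≥ 2. Therefore the treewidth is 2.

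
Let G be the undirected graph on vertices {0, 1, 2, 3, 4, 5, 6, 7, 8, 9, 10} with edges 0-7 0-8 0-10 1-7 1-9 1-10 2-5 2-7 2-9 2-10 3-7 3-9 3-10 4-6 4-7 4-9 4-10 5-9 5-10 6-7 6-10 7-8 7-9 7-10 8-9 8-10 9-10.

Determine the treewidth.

3

A width-3 tree decomposition is:
Bags: B1 = {1, 7, 9, 10}  B2 = {2, 7, 9, 10}  B3 = {7, 8, 9, 10}  B4 = {4, 7, 9, 10}  B5 = {2, 5, 9, 10}  B6 = {3, 7, 9, 10}  B7 = {4, 6, 7, 10}  B8 = {0, 7, 8, 10}
Tree: B1–B2, B1–B3, B3–B4, B2–B5, B4–B6, B4–B7, B3–B8
Each bag holds 4 vertices, so the decomposition has width 3, which upper-bounds the treewidth. On the other hand G contains the 4-clique {2, 5, 9, 10}. A clique must lie in a single bag of any decomposition, so no decomposition can have width below 3. Hence tw(G) = 3 exactly.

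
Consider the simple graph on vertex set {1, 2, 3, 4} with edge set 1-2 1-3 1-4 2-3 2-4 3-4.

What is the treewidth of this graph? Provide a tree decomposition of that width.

With just one bag of size 4, the width is 4 − 1 = 3, so tw(G) ≤ 3. For the lower bound, the 4 vertices {1, 2, 3, 4} are pairwise adjacent, and any tree decomposition puts a clique entirely inside one bag — forcing width ≥ 3. Therefore the treewidth is 3.

Treewidth 3.
Bags: B1 = {1, 2, 3, 4}
Tree: (single bag)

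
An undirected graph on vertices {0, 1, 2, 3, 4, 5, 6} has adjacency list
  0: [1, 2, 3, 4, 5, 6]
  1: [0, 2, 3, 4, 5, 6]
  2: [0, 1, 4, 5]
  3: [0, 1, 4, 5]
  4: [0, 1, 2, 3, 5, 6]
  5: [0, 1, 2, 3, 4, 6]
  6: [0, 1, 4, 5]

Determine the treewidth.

4

A width-4 tree decomposition is:
Bags: B1 = {0, 1, 2, 4, 5}  B2 = {0, 1, 4, 5, 6}  B3 = {0, 1, 3, 4, 5}
Tree: B1–B2, B1–B3
The largest bag has 5 vertices, giving width 4; this decomposition certifies tw(G) ≤ 4. For the lower bound, the 5 vertices {0, 1, 2, 4, 5} are pairwise adjacent, and any tree decomposition puts a clique entirely inside one bag — forcing width ≥ 4. Therefore the treewidth is 4.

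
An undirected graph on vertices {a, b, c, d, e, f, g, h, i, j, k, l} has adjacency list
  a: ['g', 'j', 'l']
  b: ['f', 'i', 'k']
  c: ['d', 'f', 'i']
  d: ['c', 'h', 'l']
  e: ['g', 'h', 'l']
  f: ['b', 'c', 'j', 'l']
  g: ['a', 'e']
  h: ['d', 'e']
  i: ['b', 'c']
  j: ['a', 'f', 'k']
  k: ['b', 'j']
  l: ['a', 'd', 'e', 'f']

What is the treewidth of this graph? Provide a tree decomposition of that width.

The largest bag has 4 vertices, giving width 3; this decomposition certifies tw(G) ≤ 3. For the lower bound: the 4 vertex sets {e,g,h}, {d}, {l}, {a,c,f,j} are disjoint, each induces a connected subgraph, and every pair is joined by at least one edge of G. Contracting each set to a single vertex therefore yields K_{4} as a minor, and since treewidth is minor-monotone, tw(G) ≥ tw(K_{4}) = 3. The upper and lower bounds meet at 3, so that is the treewidth.

Treewidth 3.
One optimal decomposition is:
Bags: B1 = {d, e, g, h}  B2 = {d, e, g, l}  B3 = {a, d, g, l}  B4 = {a, c, d, l}  B5 = {a, c, f, l}  B6 = {a, c, f, j}  B7 = {c, f, i, j}  B8 = {b, f, i, j}  B9 = {b, i, j, k}
Tree: B1–B2, B2–B3, B3–B4, B4–B5, B5–B6, B6–B7, B7–B8, B8–B9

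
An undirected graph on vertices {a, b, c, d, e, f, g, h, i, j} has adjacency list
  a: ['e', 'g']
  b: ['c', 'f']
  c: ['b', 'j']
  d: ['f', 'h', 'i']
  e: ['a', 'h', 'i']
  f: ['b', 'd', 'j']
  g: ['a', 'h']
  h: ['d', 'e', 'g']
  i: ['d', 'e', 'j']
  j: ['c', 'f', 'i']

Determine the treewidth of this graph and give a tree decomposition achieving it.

The largest bag has 3 vertices, giving width 2; this decomposition certifies tw(G) ≤ 2. For the lower bound, G contains the cycle a–g–h–e–a, so G is not a forest; only forests have treewidth ≤ 1, hence tw(G) ≥ 2. Hence tw(G) = 2 exactly.

Treewidth 2.
One optimal decomposition is:
Bags: B1 = {a, e, g}  B2 = {e, g, h}  B3 = {e, h, i}  B4 = {d, h, i}  B5 = {d, i, j}  B6 = {d, f, j}  B7 = {c, f, j}  B8 = {b, c, f}
Tree: B1–B2, B2–B3, B3–B4, B4–B5, B5–B6, B6–B7, B7–B8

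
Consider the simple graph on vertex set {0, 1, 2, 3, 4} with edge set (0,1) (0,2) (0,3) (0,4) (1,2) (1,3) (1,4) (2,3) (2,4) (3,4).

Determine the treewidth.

4

A width-4 tree decomposition is:
Bags: B1 = {0, 1, 2, 3, 4}
Tree: (single bag)
A single bag containing all 5 vertices is trivially a valid decomposition of width 4. On the other hand G contains the 5-clique {0, 1, 2, 3, 4}. A clique must lie in a single bag of any decomposition, so no decomposition can have width below 4. Combining the bounds, tw(G) = 4.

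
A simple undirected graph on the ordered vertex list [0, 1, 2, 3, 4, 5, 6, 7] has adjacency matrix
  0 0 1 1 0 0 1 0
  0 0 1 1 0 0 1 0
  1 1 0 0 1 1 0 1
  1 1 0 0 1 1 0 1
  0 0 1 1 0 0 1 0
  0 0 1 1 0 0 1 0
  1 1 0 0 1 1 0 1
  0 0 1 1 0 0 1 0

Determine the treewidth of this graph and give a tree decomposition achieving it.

Every bag has size at most 4, so the width is 4 − 1 = 3 and tw(G) ≤ 3. For the lower bound: the 4 vertex sets {1,2}, {3,4}, {6}, {5} are disjoint, each induces a connected subgraph, and every pair is joined by at least one edge of G. Contracting each set to a single vertex therefore yields K_{4} as a minor, and since treewidth is minor-monotone, tw(G) ≥ tw(K_{4}) = 3. The upper and lower bounds meet at 3, so that is the treewidth.

Treewidth 3.
One such decomposition:
Bags: B1 = {1, 2, 3, 6}  B2 = {2, 3, 4, 6}  B3 = {2, 3, 5, 6}  B4 = {2, 3, 6, 7}  B5 = {0, 2, 3, 6}
Tree: B1–B2, B2–B3, B3–B4, B4–B5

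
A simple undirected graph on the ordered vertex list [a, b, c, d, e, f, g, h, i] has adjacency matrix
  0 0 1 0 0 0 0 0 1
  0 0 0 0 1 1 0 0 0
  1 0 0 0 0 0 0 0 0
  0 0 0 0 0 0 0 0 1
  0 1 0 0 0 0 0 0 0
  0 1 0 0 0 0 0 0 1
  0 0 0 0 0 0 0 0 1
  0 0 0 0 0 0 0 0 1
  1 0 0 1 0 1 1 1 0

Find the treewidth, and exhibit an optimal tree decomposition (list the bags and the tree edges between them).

Treewidth 1.
Bags: B1 = {b, f}  B2 = {f, i}  B3 = {h, i}  B4 = {g, i}  B5 = {d, i}  B6 = {a, i}  B7 = {a, c}  B8 = {b, e}
Tree: B1–B2, B2–B3, B3–B4, B4–B5, B3–B6, B6–B7, B1–B8

Each bag holds 2 vertices, so the decomposition has width 1, which upper-bounds the treewidth. G has an edge, so its treewidth is at least 1. Combining the bounds, tw(G) = 1.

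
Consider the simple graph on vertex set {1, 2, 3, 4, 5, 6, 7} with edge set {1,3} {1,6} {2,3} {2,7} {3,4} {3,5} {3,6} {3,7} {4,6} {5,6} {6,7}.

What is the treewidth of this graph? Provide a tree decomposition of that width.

The largest bag has 3 vertices, giving width 2; this decomposition certifies tw(G) ≤ 2. On the other hand G contains the 3-clique {2, 3, 7}. A clique must lie in a single bag of any decomposition, so no decomposition can have width below 2. Hence tw(G) = 2 exactly.

Treewidth 2.
Bags: B1 = {3, 4, 6}  B2 = {3, 6, 7}  B3 = {1, 3, 6}  B4 = {2, 3, 7}  B5 = {3, 5, 6}
Tree: B1–B2, B1–B3, B2–B4, B3–B5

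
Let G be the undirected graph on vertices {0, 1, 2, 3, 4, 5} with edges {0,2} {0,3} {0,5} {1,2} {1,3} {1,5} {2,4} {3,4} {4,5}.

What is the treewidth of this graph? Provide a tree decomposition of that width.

Every bag has size at most 4, so the width is 4 − 1 = 3 and tw(G) ≤ 3. For the lower bound: the 4 vertex sets {1,2}, {3,4}, {5}, {0} are disjoint, each induces a connected subgraph, and every pair is joined by at least one edge of G. Contracting each set to a single vertex therefore yields K_{4} as a minor, and since treewidth is minor-monotone, tw(G) ≥ tw(K_{4}) = 3. Hence tw(G) = 3 exactly.

Treewidth 3.
One such decomposition:
Bags: B1 = {1, 2, 3, 5}  B2 = {2, 3, 4, 5}  B3 = {0, 2, 3, 5}
Tree: B1–B2, B2–B3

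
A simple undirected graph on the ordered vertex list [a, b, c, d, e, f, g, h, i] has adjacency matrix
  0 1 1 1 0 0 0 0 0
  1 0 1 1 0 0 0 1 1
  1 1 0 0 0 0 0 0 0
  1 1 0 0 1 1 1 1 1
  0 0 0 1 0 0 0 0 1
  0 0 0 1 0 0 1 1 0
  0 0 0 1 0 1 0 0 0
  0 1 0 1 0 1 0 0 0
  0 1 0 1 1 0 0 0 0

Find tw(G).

2

A width-2 tree decomposition is:
Bags: B1 = {b, d, i}  B2 = {b, d, h}  B3 = {d, f, h}  B4 = {a, b, d}  B5 = {d, e, i}  B6 = {d, f, g}  B7 = {a, b, c}
Tree: B1–B2, B2–B3, B1–B4, B1–B5, B3–B6, B4–B7
The largest bag has 3 vertices, giving width 2; this decomposition certifies tw(G) ≤ 2. For the lower bound, the 3 vertices {d, f, g} are pairwise adjacent, and any tree decomposition puts a clique entirely inside one bag — forcing width ≥ 2. Combining the bounds, tw(G) = 2.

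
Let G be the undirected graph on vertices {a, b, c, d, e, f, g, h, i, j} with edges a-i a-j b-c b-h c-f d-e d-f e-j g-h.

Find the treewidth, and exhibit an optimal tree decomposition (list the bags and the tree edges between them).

Every bag has size at most 2, so the width is 2 − 1 = 1 and tw(G) ≤ 1. G has an edge, so its treewidth is at least 1. Combining the bounds, tw(G) = 1.

Treewidth 1.
Bags: B1 = {g, h}  B2 = {b, h}  B3 = {b, c}  B4 = {c, f}  B5 = {d, f}  B6 = {d, e}  B7 = {e, j}  B8 = {a, j}  B9 = {a, i}
Tree: B1–B2, B2–B3, B3–B4, B4–B5, B5–B6, B6–B7, B7–B8, B8–B9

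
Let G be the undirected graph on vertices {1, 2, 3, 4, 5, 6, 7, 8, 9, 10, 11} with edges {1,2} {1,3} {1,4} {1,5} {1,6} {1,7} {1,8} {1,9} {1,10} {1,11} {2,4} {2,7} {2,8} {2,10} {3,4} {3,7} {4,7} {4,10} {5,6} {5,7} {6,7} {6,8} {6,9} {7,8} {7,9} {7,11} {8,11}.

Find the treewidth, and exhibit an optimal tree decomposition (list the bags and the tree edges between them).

Treewidth 3.
One optimal decomposition is:
Bags: B1 = {1, 2, 4, 7}  B2 = {1, 2, 7, 8}  B3 = {1, 6, 7, 8}  B4 = {1, 3, 4, 7}  B5 = {1, 7, 8, 11}  B6 = {1, 6, 7, 9}  B7 = {1, 2, 4, 10}  B8 = {1, 5, 6, 7}
Tree: B1–B2, B2–B3, B1–B4, B2–B5, B3–B6, B1–B7, B3–B8

Each bag holds 4 vertices, so the decomposition has width 3, which upper-bounds the treewidth. For the lower bound, the 4 vertices {1, 2, 4, 10} are pairwise adjacent, and any tree decomposition puts a clique entirely inside one bag — forcing width ≥ 3. Therefore the treewidth is 3.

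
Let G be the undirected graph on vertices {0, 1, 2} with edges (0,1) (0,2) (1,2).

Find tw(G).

2

A width-2 tree decomposition is:
Bags: B1 = {0, 1, 2}
Tree: (single bag)
With just one bag of size 3, the width is 3 − 1 = 2, so tw(G) ≤ 2. On the other hand G contains the 3-clique {0, 1, 2}. A clique must lie in a single bag of any decomposition, so no decomposition can have width below 2. Combining the bounds, tw(G) = 2.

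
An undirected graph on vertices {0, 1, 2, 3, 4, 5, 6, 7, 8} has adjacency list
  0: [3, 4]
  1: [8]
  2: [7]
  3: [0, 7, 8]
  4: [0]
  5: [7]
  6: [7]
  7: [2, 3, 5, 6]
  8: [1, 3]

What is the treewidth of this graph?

A width-1 tree decomposition is:
Bags: B1 = {3, 8}  B2 = {3, 7}  B3 = {6, 7}  B4 = {0, 3}  B5 = {5, 7}  B6 = {1, 8}  B7 = {2, 7}  B8 = {0, 4}
Tree: B1–B2, B2–B3, B1–B4, B3–B5, B1–B6, B2–B7, B4–B8
Each bag holds 2 vertices, so the decomposition has width 1, which upper-bounds the treewidth. Since G has at least one edge (e.g. 8–3), it is not an edgeless graph, so tw(G) ≥ 1. Hence tw(G) = 1 exactly.

1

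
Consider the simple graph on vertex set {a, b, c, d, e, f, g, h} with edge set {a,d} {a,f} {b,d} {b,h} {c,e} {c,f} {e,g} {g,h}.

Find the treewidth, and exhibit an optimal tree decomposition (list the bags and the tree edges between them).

Treewidth 2.
One optimal decomposition is:
Bags: B1 = {b, g, h}  B2 = {b, d, g}  B3 = {a, d, g}  B4 = {a, f, g}  B5 = {c, f, g}  B6 = {c, e, g}
Tree: B1–B2, B2–B3, B3–B4, B4–B5, B5–B6

Every bag has size at most 3, so the width is 3 − 1 = 2 and tw(G) ≤ 2. The edges g–h–b–d–a–f–c–e–g form a cycle, so G is not a tree and its treewidth is at least 2. The upper and lower bounds meet at 2, so that is the treewidth.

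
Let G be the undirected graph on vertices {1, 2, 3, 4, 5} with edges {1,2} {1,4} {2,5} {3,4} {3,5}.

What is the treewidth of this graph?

2

A width-2 tree decomposition is:
Bags: B1 = {3, 4, 5}  B2 = {1, 4, 5}  B3 = {1, 2, 5}
Tree: B1–B2, B2–B3
Each bag holds 3 vertices, so the decomposition has width 2, which upper-bounds the treewidth. For the lower bound, G contains the cycle 5–3–4–1–2–5, so G is not a forest; only forests have treewidth ≤ 1, hence tw(G) ≥ 2. Therefore the treewidth is 2.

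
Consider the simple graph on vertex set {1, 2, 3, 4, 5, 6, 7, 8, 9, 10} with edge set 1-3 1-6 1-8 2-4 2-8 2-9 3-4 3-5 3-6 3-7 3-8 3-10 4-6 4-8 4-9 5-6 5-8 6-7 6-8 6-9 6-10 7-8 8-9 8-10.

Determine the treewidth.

3

A width-3 tree decomposition is:
Bags: B1 = {3, 4, 6, 8}  B2 = {3, 6, 7, 8}  B3 = {4, 6, 8, 9}  B4 = {3, 5, 6, 8}  B5 = {3, 6, 8, 10}  B6 = {2, 4, 8, 9}  B7 = {1, 3, 6, 8}
Tree: B1–B2, B1–B3, B1–B4, B4–B5, B3–B6, B1–B7
Every bag has size at most 4, so the width is 4 − 1 = 3 and tw(G) ≤ 3. On the other hand G contains the 4-clique {2, 4, 8, 9}. A clique must lie in a single bag of any decomposition, so no decomposition can have width below 3. Hence tw(G) = 3 exactly.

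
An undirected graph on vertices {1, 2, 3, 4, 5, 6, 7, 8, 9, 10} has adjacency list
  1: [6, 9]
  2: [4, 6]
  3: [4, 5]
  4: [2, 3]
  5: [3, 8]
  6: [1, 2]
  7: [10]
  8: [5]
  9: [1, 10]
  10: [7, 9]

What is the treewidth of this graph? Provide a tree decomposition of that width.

Treewidth 1.
One such decomposition:
Bags: B1 = {5, 8}  B2 = {3, 5}  B3 = {3, 4}  B4 = {2, 4}  B5 = {2, 6}  B6 = {1, 6}  B7 = {1, 9}  B8 = {9, 10}  B9 = {7, 10}
Tree: B1–B2, B2–B3, B3–B4, B4–B5, B5–B6, B6–B7, B7–B8, B8–B9

Each bag holds 2 vertices, so the decomposition has width 1, which upper-bounds the treewidth. Any graph with an edge has treewidth ≥ 1, and G has the edge 8–5. Hence tw(G) = 1 exactly.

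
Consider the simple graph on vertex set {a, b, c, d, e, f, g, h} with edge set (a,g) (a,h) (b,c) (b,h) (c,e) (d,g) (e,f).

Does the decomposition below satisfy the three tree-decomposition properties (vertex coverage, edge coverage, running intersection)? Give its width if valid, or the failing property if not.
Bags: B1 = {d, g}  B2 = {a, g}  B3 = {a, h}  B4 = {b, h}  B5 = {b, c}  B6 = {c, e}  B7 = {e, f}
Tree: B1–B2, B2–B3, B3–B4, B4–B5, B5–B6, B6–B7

Yes; width 1.

Every vertex of G appears in some bag (union = {a, b, c, d, e, f, g, h}); every edge is covered by a bag; and for each vertex v the set of bags containing v is connected in the bag tree. The decomposition is therefore valid. The largest bag has 2 vertices, so the width is 1.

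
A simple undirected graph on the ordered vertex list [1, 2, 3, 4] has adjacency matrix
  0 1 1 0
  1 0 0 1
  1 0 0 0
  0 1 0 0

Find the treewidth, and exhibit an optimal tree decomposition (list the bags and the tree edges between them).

Treewidth 1.
One optimal decomposition is:
Bags: B1 = {1, 3}  B2 = {1, 2}  B3 = {2, 4}
Tree: B1–B2, B2–B3

The largest bag has 2 vertices, giving width 1; this decomposition certifies tw(G) ≤ 1. Any graph with an edge has treewidth ≥ 1, and G has the edge 3–1. Therefore the treewidth is 1.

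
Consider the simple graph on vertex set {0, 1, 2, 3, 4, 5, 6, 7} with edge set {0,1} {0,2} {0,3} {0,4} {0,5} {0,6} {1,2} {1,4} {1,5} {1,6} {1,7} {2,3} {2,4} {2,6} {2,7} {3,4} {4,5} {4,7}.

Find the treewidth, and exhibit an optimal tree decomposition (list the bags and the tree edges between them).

Treewidth 3.
One such decomposition:
Bags: B1 = {0, 1, 2, 4}  B2 = {0, 1, 4, 5}  B3 = {0, 2, 3, 4}  B4 = {1, 2, 4, 7}  B5 = {0, 1, 2, 6}
Tree: B1–B2, B1–B3, B1–B4, B1–B5

The largest bag has 4 vertices, giving width 3; this decomposition certifies tw(G) ≤ 3. Conversely, {0, 1, 2, 4} is a clique of size 4, and the vertices of any clique must share a bag in every tree decomposition; so some bag has ≥ 4 vertices and tw(G) ≥ 3. Hence tw(G) = 3 exactly.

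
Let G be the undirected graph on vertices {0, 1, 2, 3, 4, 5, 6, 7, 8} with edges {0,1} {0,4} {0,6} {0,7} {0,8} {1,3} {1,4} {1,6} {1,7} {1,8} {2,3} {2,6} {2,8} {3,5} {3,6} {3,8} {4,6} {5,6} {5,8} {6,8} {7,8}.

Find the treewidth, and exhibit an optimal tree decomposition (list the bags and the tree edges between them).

Treewidth 3.
Bags: B1 = {1, 3, 6, 8}  B2 = {0, 1, 6, 8}  B3 = {2, 3, 6, 8}  B4 = {0, 1, 4, 6}  B5 = {3, 5, 6, 8}  B6 = {0, 1, 7, 8}
Tree: B1–B2, B1–B3, B2–B4, B1–B5, B2–B6

Each bag holds 4 vertices, so the decomposition has width 3, which upper-bounds the treewidth. Conversely, {0, 1, 6, 8} is a clique of size 4, and the vertices of any clique must share a bag in every tree decomposition; so some bag has ≥ 4 vertices and tw(G) ≥ 3. Combining the bounds, tw(G) = 3.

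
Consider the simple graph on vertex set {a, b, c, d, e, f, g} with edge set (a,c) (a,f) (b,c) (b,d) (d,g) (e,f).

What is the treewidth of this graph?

1

A width-1 tree decomposition is:
Bags: B1 = {d, g}  B2 = {b, d}  B3 = {b, c}  B4 = {a, c}  B5 = {a, f}  B6 = {e, f}
Tree: B1–B2, B2–B3, B3–B4, B4–B5, B5–B6
Each bag holds 2 vertices, so the decomposition has width 1, which upper-bounds the treewidth. Any graph with an edge has treewidth ≥ 1, and G has the edge g–d. Therefore the treewidth is 1.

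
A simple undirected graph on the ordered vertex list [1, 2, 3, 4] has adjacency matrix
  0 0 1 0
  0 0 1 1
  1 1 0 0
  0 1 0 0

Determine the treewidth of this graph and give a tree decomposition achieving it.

The largest bag has 2 vertices, giving width 1; this decomposition certifies tw(G) ≤ 1. G has an edge, so its treewidth is at least 1. Therefore the treewidth is 1.

Treewidth 1.
One such decomposition:
Bags: B1 = {1, 3}  B2 = {2, 3}  B3 = {2, 4}
Tree: B1–B2, B2–B3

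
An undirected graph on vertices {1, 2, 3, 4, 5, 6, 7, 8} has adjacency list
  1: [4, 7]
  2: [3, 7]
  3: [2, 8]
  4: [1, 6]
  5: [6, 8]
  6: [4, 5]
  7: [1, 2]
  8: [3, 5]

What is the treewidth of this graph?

2

A width-2 tree decomposition is:
Bags: B1 = {1, 2, 7}  B2 = {1, 2, 3}  B3 = {1, 3, 8}  B4 = {1, 5, 8}  B5 = {1, 5, 6}  B6 = {1, 4, 6}
Tree: B1–B2, B2–B3, B3–B4, B4–B5, B5–B6
The largest bag has 3 vertices, giving width 2; this decomposition certifies tw(G) ≤ 2. Since 1–7–2–3–8–5–6–4–1 is a cycle in G, G is not acyclic. Forests are exactly the graphs of treewidth ≤ 1, so tw(G) ≥ 2. Combining the bounds, tw(G) = 2.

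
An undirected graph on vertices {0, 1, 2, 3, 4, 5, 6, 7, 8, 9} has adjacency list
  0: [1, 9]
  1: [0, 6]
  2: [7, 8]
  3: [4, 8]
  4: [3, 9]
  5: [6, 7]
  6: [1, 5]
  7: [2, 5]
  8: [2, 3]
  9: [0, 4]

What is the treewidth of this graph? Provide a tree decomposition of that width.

The largest bag has 3 vertices, giving width 2; this decomposition certifies tw(G) ≤ 2. For the lower bound, G contains the cycle 2–7–5–6–1–0–9–4–3–8–2, so G is not a forest; only forests have treewidth ≤ 1, hence tw(G) ≥ 2. Therefore the treewidth is 2.

Treewidth 2.
One such decomposition:
Bags: B1 = {2, 5, 7}  B2 = {2, 5, 6}  B3 = {1, 2, 6}  B4 = {0, 1, 2}  B5 = {0, 2, 9}  B6 = {2, 4, 9}  B7 = {2, 3, 4}  B8 = {2, 3, 8}
Tree: B1–B2, B2–B3, B3–B4, B4–B5, B5–B6, B6–B7, B7–B8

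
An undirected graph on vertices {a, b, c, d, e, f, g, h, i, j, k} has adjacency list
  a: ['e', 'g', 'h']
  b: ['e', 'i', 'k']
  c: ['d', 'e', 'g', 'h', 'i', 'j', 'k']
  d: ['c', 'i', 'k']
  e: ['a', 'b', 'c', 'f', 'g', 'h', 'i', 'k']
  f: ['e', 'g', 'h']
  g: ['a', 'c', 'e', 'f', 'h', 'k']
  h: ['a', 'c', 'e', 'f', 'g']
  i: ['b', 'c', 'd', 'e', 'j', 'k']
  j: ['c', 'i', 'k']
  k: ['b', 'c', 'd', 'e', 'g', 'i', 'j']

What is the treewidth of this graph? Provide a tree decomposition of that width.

Treewidth 3.
One optimal decomposition is:
Bags: B1 = {c, d, i, k}  B2 = {c, e, i, k}  B3 = {c, e, g, k}  B4 = {c, e, g, h}  B5 = {c, i, j, k}  B6 = {e, f, g, h}  B7 = {b, e, i, k}  B8 = {a, e, g, h}
Tree: B1–B2, B2–B3, B3–B4, B1–B5, B4–B6, B2–B7, B6–B8

Every bag has size at most 4, so the width is 4 − 1 = 3 and tw(G) ≤ 3. On the other hand G contains the 4-clique {c, d, i, k}. A clique must lie in a single bag of any decomposition, so no decomposition can have width below 3. Hence tw(G) = 3 exactly.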